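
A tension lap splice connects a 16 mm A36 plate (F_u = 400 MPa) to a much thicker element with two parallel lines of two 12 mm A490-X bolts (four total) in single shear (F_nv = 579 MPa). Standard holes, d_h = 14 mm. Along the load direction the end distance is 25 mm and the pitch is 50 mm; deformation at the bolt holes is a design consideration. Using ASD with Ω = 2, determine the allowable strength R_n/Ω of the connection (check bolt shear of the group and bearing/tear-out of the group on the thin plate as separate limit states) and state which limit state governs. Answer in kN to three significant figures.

Bolt shear: A_b = π·12²/4 = 113.1 mm²; R_n = 579 × 113.1 × 4 × 1 / 1000 = 261.9 kN → 261.9 / 2 = 131 kN.
Bearing (1.2 l_c t F_u ≤ 2.4 d t F_u): upper limit = 2.4·12·16·400 / 1000 = 184.3 kN.
  Edge l_c = 25 − 14/2 = 18 → r_n = 138.2 kN; interior l_c = 50 − 14 = 36 → r_n = 184.3 kN.
  R_n,bearing = 2·138.2 + 2·184.3 = 645.1 kN → 645.1 / 2 = 323 kN.
Bolt shear governs: 131 kN.

131 kN (bolt shear governs)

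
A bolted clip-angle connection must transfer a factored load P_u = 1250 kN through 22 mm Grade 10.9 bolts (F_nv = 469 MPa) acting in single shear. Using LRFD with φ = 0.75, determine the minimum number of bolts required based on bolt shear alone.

A_b = π·22²/4 = 380.1 mm².
Per-bolt design strength φR_n = 0.75 × 469 × 380.1 × 1 / 1000 = 133.7 kN.
n ≥ 1250 / 133.7 = 9.348 → use 10 bolts.

10 bolts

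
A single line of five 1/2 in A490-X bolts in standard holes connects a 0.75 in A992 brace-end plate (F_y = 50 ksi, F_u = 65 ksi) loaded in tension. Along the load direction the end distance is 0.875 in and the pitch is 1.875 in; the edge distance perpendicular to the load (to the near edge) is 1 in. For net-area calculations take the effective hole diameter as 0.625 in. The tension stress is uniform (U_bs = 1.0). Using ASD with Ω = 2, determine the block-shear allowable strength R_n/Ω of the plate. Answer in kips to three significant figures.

Shear plane L_v = 0.875 + 4·1.875 = 8.375 in; A_gv = 8.375 × 0.75 = 6.281 in².
A_nv = (8.375 − 4.5·0.625) × 0.75 = 4.172 in².
A_nt = (1 − 0.5·0.625) × 0.75 = 0.5156 in².
0.6 F_u A_nv = 162.7 kips; 0.6 F_y A_gv = 188.4 kips → shear rupture governs the shear term.
R_n = 162.7 + 1.0 × 65 × 0.5156 = 196.2 kips.
Allowable strength R_n/Ω = 196.2 / 2 = 98.1 kips.

98.1 kips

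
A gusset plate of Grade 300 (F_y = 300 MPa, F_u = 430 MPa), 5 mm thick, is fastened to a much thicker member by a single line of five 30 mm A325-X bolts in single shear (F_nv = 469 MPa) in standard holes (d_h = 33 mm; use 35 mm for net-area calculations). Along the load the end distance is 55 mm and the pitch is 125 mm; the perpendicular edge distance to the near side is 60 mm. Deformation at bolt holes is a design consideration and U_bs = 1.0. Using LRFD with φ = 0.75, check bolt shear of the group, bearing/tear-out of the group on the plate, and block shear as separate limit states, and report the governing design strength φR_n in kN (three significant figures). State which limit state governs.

443 kN (block shear governs)

Bolt shear: A_b = π·30²/4 = 706.9 mm²; R_n = 469 × 706.9 × 5 × 1 / 1000 = 1658 kN → 0.75 × 1658 = 1240 kN.
Bearing: edge l_c = 38.5, r_n = 99.33 kN; interior l_c = 92, r_n = 154.8 kN; R_n = 99.33 + 4·154.8 = 718.5 kN → 539 kN.
Block shear: A_gv = 2775, A_nv = 1988, A_nt = 212.5 mm²; R_n = min(0.6F_uA_nv, 0.6F_yA_gv) + U_bs·F_u·A_nt = 590.9 kN → 443 kN.
Block shear governs: 443 kN.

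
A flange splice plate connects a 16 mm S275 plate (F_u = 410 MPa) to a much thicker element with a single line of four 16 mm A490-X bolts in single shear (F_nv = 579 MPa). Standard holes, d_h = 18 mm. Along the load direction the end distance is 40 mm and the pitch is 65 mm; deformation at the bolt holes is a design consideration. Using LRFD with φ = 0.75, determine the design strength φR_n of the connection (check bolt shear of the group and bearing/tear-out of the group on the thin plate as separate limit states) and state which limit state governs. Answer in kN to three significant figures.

349 kN (bolt shear governs)

Bolt shear: A_b = π·16²/4 = 201.1 mm²; R_n = 579 × 201.1 × 4 × 1 / 1000 = 465.7 kN → 0.75 × 465.7 = 349 kN.
Bearing (1.2 l_c t F_u ≤ 2.4 d t F_u): upper limit = 2.4·16·16·410 / 1000 = 251.9 kN.
  Edge l_c = 40 − 18/2 = 31 → r_n = 244 kN; interior l_c = 65 − 18 = 47 → r_n = 251.9 kN.
  R_n,bearing = 1·244 + 3·251.9 = 999.7 kN → 0.75 × 999.7 = 750 kN.
Bolt shear governs: 349 kN.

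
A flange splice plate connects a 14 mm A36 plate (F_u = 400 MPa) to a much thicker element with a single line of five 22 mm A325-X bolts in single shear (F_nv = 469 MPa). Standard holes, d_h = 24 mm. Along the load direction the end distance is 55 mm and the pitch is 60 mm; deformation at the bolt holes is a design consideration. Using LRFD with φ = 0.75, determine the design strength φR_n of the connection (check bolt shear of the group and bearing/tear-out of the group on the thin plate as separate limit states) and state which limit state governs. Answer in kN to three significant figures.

669 kN (bolt shear governs)

Bolt shear: A_b = π·22²/4 = 380.1 mm²; R_n = 469 × 380.1 × 5 × 1 / 1000 = 891.4 kN → 0.75 × 891.4 = 669 kN.
Bearing (1.2 l_c t F_u ≤ 2.4 d t F_u): upper limit = 2.4·22·14·400 / 1000 = 295.7 kN.
  Edge l_c = 55 − 24/2 = 43 → r_n = 289 kN; interior l_c = 60 − 24 = 36 → r_n = 241.9 kN.
  R_n,bearing = 1·289 + 4·241.9 = 1257 kN → 0.75 × 1257 = 942 kN.
Bolt shear governs: 669 kN.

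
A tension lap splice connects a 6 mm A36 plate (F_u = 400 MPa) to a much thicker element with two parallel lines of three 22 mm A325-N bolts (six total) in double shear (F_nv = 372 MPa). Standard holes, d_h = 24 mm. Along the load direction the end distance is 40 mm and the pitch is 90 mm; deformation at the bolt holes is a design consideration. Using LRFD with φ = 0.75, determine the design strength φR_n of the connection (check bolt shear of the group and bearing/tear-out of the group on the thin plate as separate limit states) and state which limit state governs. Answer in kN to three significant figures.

501 kN (bearing governs)

Bolt shear: A_b = π·22²/4 = 380.1 mm²; R_n = 372 × 380.1 × 6 × 2 / 1000 = 1697 kN → 0.75 × 1697 = 1270 kN.
Bearing (1.2 l_c t F_u ≤ 2.4 d t F_u): upper limit = 2.4·22·6·400 / 1000 = 126.7 kN.
  Edge l_c = 40 − 24/2 = 28 → r_n = 80.64 kN; interior l_c = 90 − 24 = 66 → r_n = 126.7 kN.
  R_n,bearing = 2·80.64 + 4·126.7 = 668.2 kN → 0.75 × 668.2 = 501 kN.
Bearing governs: 501 kN.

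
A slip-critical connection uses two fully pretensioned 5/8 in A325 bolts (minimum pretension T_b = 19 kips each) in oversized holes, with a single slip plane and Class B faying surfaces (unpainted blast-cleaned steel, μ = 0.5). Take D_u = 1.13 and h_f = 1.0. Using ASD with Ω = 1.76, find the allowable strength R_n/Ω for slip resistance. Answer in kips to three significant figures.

R_n = μ · D_u · h_f · T_b · n_s · n_b = 0.5 × 1.13 × 1.0 × 19 × 1 × 2 = 21.47 kips.
Allowable strength R_n/Ω = 21.47 / 1.76 = 12.2 kips.

12.2 kips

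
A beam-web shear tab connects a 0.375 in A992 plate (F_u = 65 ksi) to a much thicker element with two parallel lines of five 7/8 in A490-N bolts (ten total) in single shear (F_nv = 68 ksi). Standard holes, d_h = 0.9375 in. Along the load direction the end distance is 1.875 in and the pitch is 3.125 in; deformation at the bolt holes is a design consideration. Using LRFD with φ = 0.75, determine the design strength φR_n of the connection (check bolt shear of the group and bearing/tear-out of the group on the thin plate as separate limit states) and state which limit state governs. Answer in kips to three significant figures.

Bolt shear: A_b = π·0.875²/4 = 0.6013 in²; R_n = 68 × 0.6013 × 10 × 1 = 408.9 kips → 0.75 × 408.9 = 307 kips.
Bearing (1.2 l_c t F_u ≤ 2.4 d t F_u): upper limit = 2.4·0.875·0.375·65 = 51.19 kips.
  Edge l_c = 1.875 − 0.9375/2 = 1.406 → r_n = 41.13 kips; interior l_c = 3.125 − 0.9375 = 2.188 → r_n = 51.19 kips.
  R_n,bearing = 2·41.13 + 8·51.19 = 491.8 kips → 0.75 × 491.8 = 369 kips.
Bolt shear governs: 307 kips.

307 kips (bolt shear governs)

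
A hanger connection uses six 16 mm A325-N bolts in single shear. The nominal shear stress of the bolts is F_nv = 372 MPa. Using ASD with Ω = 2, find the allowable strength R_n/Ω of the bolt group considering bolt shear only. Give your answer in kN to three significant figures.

A_b = π × 16² / 4 = 201.1 mm².
R_n = F_nv · A_b · n · n_s = 372 × 201.1 × 6 × 1 / 1000 = 448.8 kN.
Allowable strength R_n/Ω = 448.8 / 2 = 224 kN.

224 kN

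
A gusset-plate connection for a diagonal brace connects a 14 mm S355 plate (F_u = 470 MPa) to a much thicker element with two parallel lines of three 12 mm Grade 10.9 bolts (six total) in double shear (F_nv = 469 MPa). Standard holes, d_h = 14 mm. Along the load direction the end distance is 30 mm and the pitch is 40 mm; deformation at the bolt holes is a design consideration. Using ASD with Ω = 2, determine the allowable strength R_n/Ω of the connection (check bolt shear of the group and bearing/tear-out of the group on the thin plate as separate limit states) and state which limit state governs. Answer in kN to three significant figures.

318 kN (bolt shear governs)

Bolt shear: A_b = π·12²/4 = 113.1 mm²; R_n = 469 × 113.1 × 6 × 2 / 1000 = 636.5 kN → 636.5 / 2 = 318 kN.
Bearing (1.2 l_c t F_u ≤ 2.4 d t F_u): upper limit = 2.4·12·14·470 / 1000 = 189.5 kN.
  Edge l_c = 30 − 14/2 = 23 → r_n = 181.6 kN; interior l_c = 40 − 14 = 26 → r_n = 189.5 kN.
  R_n,bearing = 2·181.6 + 4·189.5 = 1121 kN → 1121 / 2 = 561 kN.
Bolt shear governs: 318 kN.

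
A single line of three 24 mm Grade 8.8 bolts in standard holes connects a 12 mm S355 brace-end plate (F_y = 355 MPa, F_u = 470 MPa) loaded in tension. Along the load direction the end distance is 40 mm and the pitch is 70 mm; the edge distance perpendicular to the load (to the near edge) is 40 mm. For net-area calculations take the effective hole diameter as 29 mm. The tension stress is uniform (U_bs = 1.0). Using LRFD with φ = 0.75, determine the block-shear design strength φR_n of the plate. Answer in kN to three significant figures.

381 kN

Shear plane L_v = 40 + 2·70 = 180 mm; A_gv = 180 × 12 = 2160 mm².
A_nv = (180 − 2.5·29) × 12 = 1290 mm².
A_nt = (40 − 0.5·29) × 12 = 306 mm².
0.6 F_u A_nv = 363.8 kN; 0.6 F_y A_gv = 460.1 kN → shear rupture governs the shear term.
R_n = 363.8 + 1.0 × 470 × 306 / 1000 = 507.6 kN.
Design strength φR_n = 0.75 × 507.6 = 381 kN.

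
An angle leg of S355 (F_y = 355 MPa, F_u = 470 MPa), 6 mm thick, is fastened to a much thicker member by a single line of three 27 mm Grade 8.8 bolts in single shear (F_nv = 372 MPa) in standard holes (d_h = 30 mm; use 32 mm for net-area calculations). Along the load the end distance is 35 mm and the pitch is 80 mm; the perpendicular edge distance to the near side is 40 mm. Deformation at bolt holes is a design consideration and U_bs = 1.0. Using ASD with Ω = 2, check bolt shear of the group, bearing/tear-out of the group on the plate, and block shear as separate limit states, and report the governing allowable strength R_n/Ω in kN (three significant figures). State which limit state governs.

Bolt shear: A_b = π·27²/4 = 572.6 mm²; R_n = 372 × 572.6 × 3 × 1 / 1000 = 639 kN → 639 / 2 = 319 kN.
Bearing: edge l_c = 20, r_n = 67.68 kN; interior l_c = 50, r_n = 169.2 kN; R_n = 67.68 + 2·169.2 = 406.1 kN → 203 kN.
Block shear: A_gv = 1170, A_nv = 690, A_nt = 144 mm²; R_n = min(0.6F_uA_nv, 0.6F_yA_gv) + U_bs·F_u·A_nt = 262.3 kN → 131 kN.
Block shear governs: 131 kN.

131 kN (block shear governs)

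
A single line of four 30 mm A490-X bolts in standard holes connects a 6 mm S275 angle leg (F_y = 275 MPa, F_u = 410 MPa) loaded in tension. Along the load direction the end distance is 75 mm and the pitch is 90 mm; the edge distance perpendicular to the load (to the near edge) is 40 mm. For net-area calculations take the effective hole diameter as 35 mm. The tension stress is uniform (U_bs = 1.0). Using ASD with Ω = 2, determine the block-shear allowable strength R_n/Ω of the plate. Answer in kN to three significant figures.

Shear plane L_v = 75 + 3·90 = 345 mm; A_gv = 345 × 6 = 2070 mm².
A_nv = (345 − 3.5·35) × 6 = 1335 mm².
A_nt = (40 − 0.5·35) × 6 = 135 mm².
0.6 F_u A_nv = 328.4 kN; 0.6 F_y A_gv = 341.6 kN → shear rupture governs the shear term.
R_n = 328.4 + 1.0 × 410 × 135 / 1000 = 383.8 kN.
Allowable strength R_n/Ω = 383.8 / 2 = 192 kN.

192 kN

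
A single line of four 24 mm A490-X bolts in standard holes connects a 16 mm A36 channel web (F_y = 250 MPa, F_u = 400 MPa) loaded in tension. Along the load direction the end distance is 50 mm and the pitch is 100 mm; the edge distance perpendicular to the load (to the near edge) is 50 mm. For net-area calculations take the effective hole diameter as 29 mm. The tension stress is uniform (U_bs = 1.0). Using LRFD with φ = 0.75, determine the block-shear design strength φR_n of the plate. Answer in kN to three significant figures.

800 kN

Shear plane L_v = 50 + 3·100 = 350 mm; A_gv = 350 × 16 = 5600 mm².
A_nv = (350 − 3.5·29) × 16 = 3976 mm².
A_nt = (50 − 0.5·29) × 16 = 568 mm².
0.6 F_u A_nv = 954.2 kN; 0.6 F_y A_gv = 840 kN → shear yielding governs the shear term.
R_n = 840 + 1.0 × 400 × 568 / 1000 = 1067 kN.
Design strength φR_n = 0.75 × 1067 = 800 kN.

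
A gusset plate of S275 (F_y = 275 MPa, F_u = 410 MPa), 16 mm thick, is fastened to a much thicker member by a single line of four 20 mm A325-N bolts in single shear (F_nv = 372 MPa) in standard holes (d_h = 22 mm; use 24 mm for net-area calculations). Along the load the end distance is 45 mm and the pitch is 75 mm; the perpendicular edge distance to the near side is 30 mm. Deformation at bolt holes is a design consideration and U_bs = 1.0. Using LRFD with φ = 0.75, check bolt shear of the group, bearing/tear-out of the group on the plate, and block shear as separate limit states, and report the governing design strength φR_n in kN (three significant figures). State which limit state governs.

351 kN (bolt shear governs)

Bolt shear: A_b = π·20²/4 = 314.2 mm²; R_n = 372 × 314.2 × 4 × 1 / 1000 = 467.5 kN → 0.75 × 467.5 = 351 kN.
Bearing: edge l_c = 34, r_n = 267.6 kN; interior l_c = 53, r_n = 314.9 kN; R_n = 267.6 + 3·314.9 = 1212 kN → 909 kN.
Block shear: A_gv = 4320, A_nv = 2976, A_nt = 288 mm²; R_n = min(0.6F_uA_nv, 0.6F_yA_gv) + U_bs·F_u·A_nt = 830.9 kN → 623 kN.
Bolt shear governs: 351 kN.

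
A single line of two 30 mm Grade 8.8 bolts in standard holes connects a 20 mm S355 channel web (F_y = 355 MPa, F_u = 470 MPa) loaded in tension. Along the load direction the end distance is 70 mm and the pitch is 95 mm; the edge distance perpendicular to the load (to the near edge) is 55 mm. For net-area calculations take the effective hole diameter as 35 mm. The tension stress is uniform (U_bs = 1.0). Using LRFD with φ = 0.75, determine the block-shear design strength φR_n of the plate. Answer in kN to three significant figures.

740 kN

Shear plane L_v = 70 + 1·95 = 165 mm; A_gv = 165 × 20 = 3300 mm².
A_nv = (165 − 1.5·35) × 20 = 2250 mm².
A_nt = (55 − 0.5·35) × 20 = 750 mm².
0.6 F_u A_nv = 634.5 kN; 0.6 F_y A_gv = 702.9 kN → shear rupture governs the shear term.
R_n = 634.5 + 1.0 × 470 × 750 / 1000 = 987 kN.
Design strength φR_n = 0.75 × 987 = 740 kN.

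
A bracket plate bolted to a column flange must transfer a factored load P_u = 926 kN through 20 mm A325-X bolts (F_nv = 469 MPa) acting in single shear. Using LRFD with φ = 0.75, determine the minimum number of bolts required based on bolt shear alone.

9 bolts

A_b = π·20²/4 = 314.2 mm².
Per-bolt design strength φR_n = 0.75 × 469 × 314.2 × 1 / 1000 = 110.5 kN.
n ≥ 926 / 110.5 = 8.38 → use 9 bolts.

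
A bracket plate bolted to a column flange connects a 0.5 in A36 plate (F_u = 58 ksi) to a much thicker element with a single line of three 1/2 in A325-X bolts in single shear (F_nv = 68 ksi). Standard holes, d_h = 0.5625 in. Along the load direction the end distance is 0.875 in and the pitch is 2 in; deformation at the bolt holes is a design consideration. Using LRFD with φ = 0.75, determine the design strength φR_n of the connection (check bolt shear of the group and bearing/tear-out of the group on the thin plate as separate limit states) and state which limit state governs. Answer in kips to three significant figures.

30 kips (bolt shear governs)

Bolt shear: A_b = π·0.5²/4 = 0.1963 in²; R_n = 68 × 0.1963 × 3 × 1 = 40.06 kips → 0.75 × 40.06 = 30 kips.
Bearing (1.2 l_c t F_u ≤ 2.4 d t F_u): upper limit = 2.4·0.5·0.5·58 = 34.8 kips.
  Edge l_c = 0.875 − 0.5625/2 = 0.5938 → r_n = 20.66 kips; interior l_c = 2 − 0.5625 = 1.438 → r_n = 34.8 kips.
  R_n,bearing = 1·20.66 + 2·34.8 = 90.26 kips → 0.75 × 90.26 = 67.7 kips.
Bolt shear governs: 30 kips.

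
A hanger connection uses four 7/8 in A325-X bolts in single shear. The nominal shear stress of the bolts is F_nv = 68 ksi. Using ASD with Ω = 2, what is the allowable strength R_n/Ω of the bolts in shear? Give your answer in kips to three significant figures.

81.8 kips

A_b = π × 0.875² / 4 = 0.6013 in².
R_n = F_nv · A_b · n · n_s = 68 × 0.6013 × 4 × 1 = 163.6 kips.
Allowable strength R_n/Ω = 163.6 / 2 = 81.8 kips.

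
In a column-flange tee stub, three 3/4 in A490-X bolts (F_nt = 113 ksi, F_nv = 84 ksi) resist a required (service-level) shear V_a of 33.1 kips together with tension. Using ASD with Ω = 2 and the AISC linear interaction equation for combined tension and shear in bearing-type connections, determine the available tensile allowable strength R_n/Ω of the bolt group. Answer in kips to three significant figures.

52.8 kips

A_b = π·0.75²/4 = 0.4418 in²; f_rv = 33.1 / (3 × 0.4418) = 24.97 ksi.
F'_nt = 1.3 F_nt − (Ω F_nt / F_nv) f_rv = 1.3·113 − (2·113/84)·24.97 = 79.71 ksi, capped at F_nt → F'_nt = 79.71 ksi.
R_n = F'_nt · A_b · n = 79.71 × 0.4418 × 3 = 105.6 kips.
Allowable strength R_n/Ω = 105.6 / 2 = 52.8 kips.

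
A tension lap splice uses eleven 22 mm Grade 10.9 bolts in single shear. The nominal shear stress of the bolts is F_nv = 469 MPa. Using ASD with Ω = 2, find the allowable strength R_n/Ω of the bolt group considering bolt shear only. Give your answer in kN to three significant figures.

A_b = π × 22² / 4 = 380.1 mm².
R_n = F_nv · A_b · n · n_s = 469 × 380.1 × 11 × 1 / 1000 = 1961 kN.
Allowable strength R_n/Ω = 1961 / 2 = 981 kN.

981 kN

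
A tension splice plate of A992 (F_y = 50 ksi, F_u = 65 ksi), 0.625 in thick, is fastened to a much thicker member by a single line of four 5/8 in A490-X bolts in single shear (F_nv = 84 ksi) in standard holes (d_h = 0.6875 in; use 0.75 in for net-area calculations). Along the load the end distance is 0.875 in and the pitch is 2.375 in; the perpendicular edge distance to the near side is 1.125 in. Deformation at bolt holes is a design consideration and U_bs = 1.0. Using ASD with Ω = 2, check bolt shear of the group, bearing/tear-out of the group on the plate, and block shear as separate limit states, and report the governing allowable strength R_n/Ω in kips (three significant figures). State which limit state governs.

51.5 kips (bolt shear governs)

Bolt shear: A_b = π·0.625²/4 = 0.3068 in²; R_n = 84 × 0.3068 × 4 × 1 = 103.1 kips → 103.1 / 2 = 51.5 kips.
Bearing: edge l_c = 0.5312, r_n = 25.9 kips; interior l_c = 1.688, r_n = 60.94 kips; R_n = 25.9 + 3·60.94 = 208.7 kips → 104 kips.
Block shear: A_gv = 5, A_nv = 3.359, A_nt = 0.4688 in²; R_n = min(0.6F_uA_nv, 0.6F_yA_gv) + U_bs·F_u·A_nt = 161.5 kips → 80.7 kips.
Bolt shear governs: 51.5 kips.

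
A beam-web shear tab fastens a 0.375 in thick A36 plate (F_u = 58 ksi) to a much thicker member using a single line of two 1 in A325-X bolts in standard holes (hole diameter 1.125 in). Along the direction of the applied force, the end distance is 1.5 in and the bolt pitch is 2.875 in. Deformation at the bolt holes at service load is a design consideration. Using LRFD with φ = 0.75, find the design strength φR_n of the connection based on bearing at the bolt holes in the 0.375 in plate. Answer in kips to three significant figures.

Per bolt r_n = 1.2 l_c t F_u ≤ 2.4 d t F_u; upper limit = 2.4 × 1 × 0.375 × 58 = 52.2 kips.
Edge bolt: l_c = 1.5 − 1.125/2 = 0.9375 in → 1.2 × 0.9375 × 0.375 × 58 = 24.47 → r_n = 24.47 kips.
Interior bolts: l_c = 2.875 − 1.125 = 1.75 in → 1.2 × 1.75 × 0.375 × 58 = 45.68 → r_n = 45.68 kips.
R_n = 1 × 24.47 + 1 × 45.68 = 70.14 kips.
Design strength φR_n = 0.75 × 70.14 = 52.6 kips.

52.6 kips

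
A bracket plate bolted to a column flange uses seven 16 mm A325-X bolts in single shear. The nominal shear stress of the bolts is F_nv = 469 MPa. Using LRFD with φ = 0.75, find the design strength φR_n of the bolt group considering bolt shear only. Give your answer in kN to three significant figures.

A_b = π × 16² / 4 = 201.1 mm².
R_n = F_nv · A_b · n · n_s = 469 × 201.1 × 7 × 1 / 1000 = 660.1 kN.
Design strength φR_n = 0.75 × 660.1 = 495 kN.

495 kN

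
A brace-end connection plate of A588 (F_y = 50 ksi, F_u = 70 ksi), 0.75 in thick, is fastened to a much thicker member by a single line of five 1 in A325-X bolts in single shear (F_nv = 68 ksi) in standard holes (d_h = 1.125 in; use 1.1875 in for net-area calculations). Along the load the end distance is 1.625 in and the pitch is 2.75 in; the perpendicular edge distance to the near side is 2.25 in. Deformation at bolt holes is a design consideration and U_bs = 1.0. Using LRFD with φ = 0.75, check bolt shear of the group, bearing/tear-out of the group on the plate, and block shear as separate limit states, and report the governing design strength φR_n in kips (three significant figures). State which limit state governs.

200 kips (bolt shear governs)

Bolt shear: A_b = π·1²/4 = 0.7854 in²; R_n = 68 × 0.7854 × 5 × 1 = 267 kips → 0.75 × 267 = 200 kips.
Bearing: edge l_c = 1.062, r_n = 66.94 kips; interior l_c = 1.625, r_n = 102.4 kips; R_n = 66.94 + 4·102.4 = 476.4 kips → 357 kips.
Block shear: A_gv = 9.469, A_nv = 5.461, A_nt = 1.242 in²; R_n = min(0.6F_uA_nv, 0.6F_yA_gv) + U_bs·F_u·A_nt = 316.3 kips → 237 kips.
Bolt shear governs: 200 kips.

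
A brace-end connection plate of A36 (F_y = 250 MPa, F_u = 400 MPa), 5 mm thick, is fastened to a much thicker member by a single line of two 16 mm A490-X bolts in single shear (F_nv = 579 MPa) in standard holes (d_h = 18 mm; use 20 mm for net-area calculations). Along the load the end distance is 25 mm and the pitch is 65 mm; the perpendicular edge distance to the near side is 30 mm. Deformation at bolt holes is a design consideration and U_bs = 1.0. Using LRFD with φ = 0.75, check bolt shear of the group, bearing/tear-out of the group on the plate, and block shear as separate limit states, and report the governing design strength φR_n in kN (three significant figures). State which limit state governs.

80.6 kN (block shear governs)

Bolt shear: A_b = π·16²/4 = 201.1 mm²; R_n = 579 × 201.1 × 2 × 1 / 1000 = 232.8 kN → 0.75 × 232.8 = 175 kN.
Bearing: edge l_c = 16, r_n = 38.4 kN; interior l_c = 47, r_n = 76.8 kN; R_n = 38.4 + 1·76.8 = 115.2 kN → 86.4 kN.
Block shear: A_gv = 450, A_nv = 300, A_nt = 100 mm²; R_n = min(0.6F_uA_nv, 0.6F_yA_gv) + U_bs·F_u·A_nt = 107.5 kN → 80.6 kN.
Block shear governs: 80.6 kN.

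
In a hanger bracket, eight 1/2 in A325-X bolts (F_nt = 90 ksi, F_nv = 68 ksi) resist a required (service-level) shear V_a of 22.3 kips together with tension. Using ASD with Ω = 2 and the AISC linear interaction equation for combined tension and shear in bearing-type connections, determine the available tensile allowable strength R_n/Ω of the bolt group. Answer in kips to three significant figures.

62.4 kips

A_b = π·0.5²/4 = 0.1963 in²; f_rv = 22.3 / (8 × 0.1963) = 14.2 ksi.
F'_nt = 1.3 F_nt − (Ω F_nt / F_nv) f_rv = 1.3·90 − (2·90/68)·14.2 = 79.42 ksi, capped at F_nt → F'_nt = 79.42 ksi.
R_n = F'_nt · A_b · n = 79.42 × 0.1963 × 8 = 124.8 kips.
Allowable strength R_n/Ω = 124.8 / 2 = 62.4 kips.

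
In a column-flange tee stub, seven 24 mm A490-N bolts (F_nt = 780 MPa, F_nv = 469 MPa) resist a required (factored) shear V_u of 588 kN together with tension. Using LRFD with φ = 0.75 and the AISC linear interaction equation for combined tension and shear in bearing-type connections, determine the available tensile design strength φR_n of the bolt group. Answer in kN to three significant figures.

1430 kN

A_b = π·24²/4 = 452.4 mm²; f_rv = 588 × 1000 / (7 × 452.4) = 185.7 MPa.
F'_nt = 1.3 F_nt − (F_nt / φF_nv) f_rv = 1.3·780 − (780/(0.75·469))·185.7 = 602.3 MPa, capped at F_nt → F'_nt = 602.3 MPa.
R_n = F'_nt · A_b · n = 602.3 × 452.4 × 7 / 1000 = 1907 kN.
Design strength φR_n = 0.75 × 1907 = 1430 kN.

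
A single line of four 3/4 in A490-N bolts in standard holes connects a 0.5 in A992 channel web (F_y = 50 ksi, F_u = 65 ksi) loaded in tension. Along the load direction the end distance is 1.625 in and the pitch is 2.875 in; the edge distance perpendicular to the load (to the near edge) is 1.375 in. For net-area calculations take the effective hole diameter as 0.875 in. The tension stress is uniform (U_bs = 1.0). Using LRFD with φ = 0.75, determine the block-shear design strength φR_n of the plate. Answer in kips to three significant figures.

Shear plane L_v = 1.625 + 3·2.875 = 10.25 in; A_gv = 10.25 × 0.5 = 5.125 in².
A_nv = (10.25 − 3.5·0.875) × 0.5 = 3.594 in².
A_nt = (1.375 − 0.5·0.875) × 0.5 = 0.4688 in².
0.6 F_u A_nv = 140.2 kips; 0.6 F_y A_gv = 153.8 kips → shear rupture governs the shear term.
R_n = 140.2 + 1.0 × 65 × 0.4688 = 170.6 kips.
Design strength φR_n = 0.75 × 170.6 = 128 kips.

128 kips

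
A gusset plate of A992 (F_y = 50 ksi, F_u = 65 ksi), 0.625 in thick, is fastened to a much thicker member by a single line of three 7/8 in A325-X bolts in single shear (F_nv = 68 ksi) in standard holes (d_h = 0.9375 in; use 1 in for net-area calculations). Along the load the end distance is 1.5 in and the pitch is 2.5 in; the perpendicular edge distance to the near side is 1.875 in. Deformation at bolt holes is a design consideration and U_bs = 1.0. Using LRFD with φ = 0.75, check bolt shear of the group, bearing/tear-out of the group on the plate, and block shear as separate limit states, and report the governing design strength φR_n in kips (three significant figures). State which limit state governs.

Bolt shear: A_b = π·0.875²/4 = 0.6013 in²; R_n = 68 × 0.6013 × 3 × 1 = 122.7 kips → 0.75 × 122.7 = 92 kips.
Bearing: edge l_c = 1.031, r_n = 50.27 kips; interior l_c = 1.562, r_n = 76.17 kips; R_n = 50.27 + 2·76.17 = 202.6 kips → 152 kips.
Block shear: A_gv = 4.062, A_nv = 2.5, A_nt = 0.8594 in²; R_n = min(0.6F_uA_nv, 0.6F_yA_gv) + U_bs·F_u·A_nt = 153.4 kips → 115 kips.
Bolt shear governs: 92 kips.

92 kips (bolt shear governs)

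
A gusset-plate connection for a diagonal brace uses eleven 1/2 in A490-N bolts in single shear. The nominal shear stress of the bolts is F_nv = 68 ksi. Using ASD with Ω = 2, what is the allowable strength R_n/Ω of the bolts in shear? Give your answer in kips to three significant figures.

A_b = π × 0.5² / 4 = 0.1963 in².
R_n = F_nv · A_b · n · n_s = 68 × 0.1963 × 11 × 1 = 146.9 kips.
Allowable strength R_n/Ω = 146.9 / 2 = 73.4 kips.

73.4 kips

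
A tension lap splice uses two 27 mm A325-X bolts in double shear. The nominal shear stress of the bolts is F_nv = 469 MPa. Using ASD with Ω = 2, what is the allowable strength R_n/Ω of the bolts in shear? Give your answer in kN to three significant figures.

537 kN

A_b = π × 27² / 4 = 572.6 mm².
R_n = F_nv · A_b · n · n_s = 469 × 572.6 × 2 × 2 / 1000 = 1074 kN.
Allowable strength R_n/Ω = 1074 / 2 = 537 kN.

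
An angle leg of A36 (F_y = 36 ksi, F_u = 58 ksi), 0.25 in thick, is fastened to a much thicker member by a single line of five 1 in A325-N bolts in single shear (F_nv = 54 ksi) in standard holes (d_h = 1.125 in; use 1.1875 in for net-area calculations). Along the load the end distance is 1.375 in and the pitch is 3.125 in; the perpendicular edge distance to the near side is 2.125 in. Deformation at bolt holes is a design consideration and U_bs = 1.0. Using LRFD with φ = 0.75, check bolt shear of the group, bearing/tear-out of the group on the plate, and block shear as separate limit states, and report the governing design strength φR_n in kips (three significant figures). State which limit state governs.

72.3 kips (block shear governs)

Bolt shear: A_b = π·1²/4 = 0.7854 in²; R_n = 54 × 0.7854 × 5 × 1 = 212.1 kips → 0.75 × 212.1 = 159 kips.
Bearing: edge l_c = 0.8125, r_n = 14.14 kips; interior l_c = 2, r_n = 34.8 kips; R_n = 14.14 + 4·34.8 = 153.3 kips → 115 kips.
Block shear: A_gv = 3.469, A_nv = 2.133, A_nt = 0.3828 in²; R_n = min(0.6F_uA_nv, 0.6F_yA_gv) + U_bs·F_u·A_nt = 96.42 kips → 72.3 kips.
Block shear governs: 72.3 kips.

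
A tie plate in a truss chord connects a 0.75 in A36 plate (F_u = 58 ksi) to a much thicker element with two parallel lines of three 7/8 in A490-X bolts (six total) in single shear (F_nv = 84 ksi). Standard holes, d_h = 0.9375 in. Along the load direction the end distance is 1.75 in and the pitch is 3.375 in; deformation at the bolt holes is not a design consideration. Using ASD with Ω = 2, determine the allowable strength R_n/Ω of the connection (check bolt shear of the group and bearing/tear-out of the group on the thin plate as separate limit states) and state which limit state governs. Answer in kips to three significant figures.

Bolt shear: A_b = π·0.875²/4 = 0.6013 in²; R_n = 84 × 0.6013 × 6 × 1 = 303.1 kips → 303.1 / 2 = 152 kips.
Bearing (1.5 l_c t F_u ≤ 3.0 d t F_u): upper limit = 3.0·0.875·0.75·58 = 114.2 kips.
  Edge l_c = 1.75 − 0.9375/2 = 1.281 → r_n = 83.6 kips; interior l_c = 3.375 − 0.9375 = 2.438 → r_n = 114.2 kips.
  R_n,bearing = 2·83.6 + 4·114.2 = 624 kips → 624 / 2 = 312 kips.
Bolt shear governs: 152 kips.

152 kips (bolt shear governs)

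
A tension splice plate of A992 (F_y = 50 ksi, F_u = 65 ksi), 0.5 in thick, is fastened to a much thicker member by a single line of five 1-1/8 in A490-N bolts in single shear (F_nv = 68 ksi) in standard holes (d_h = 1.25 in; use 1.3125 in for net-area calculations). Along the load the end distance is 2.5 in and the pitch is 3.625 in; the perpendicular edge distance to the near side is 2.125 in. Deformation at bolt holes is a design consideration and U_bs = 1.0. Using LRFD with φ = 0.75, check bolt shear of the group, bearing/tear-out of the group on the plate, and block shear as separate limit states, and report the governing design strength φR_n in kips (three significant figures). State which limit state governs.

198 kips (block shear governs)

Bolt shear: A_b = π·1.125²/4 = 0.994 in²; R_n = 68 × 0.994 × 5 × 1 = 338 kips → 0.75 × 338 = 253 kips.
Bearing: edge l_c = 1.875, r_n = 73.12 kips; interior l_c = 2.375, r_n = 87.75 kips; R_n = 73.12 + 4·87.75 = 424.1 kips → 318 kips.
Block shear: A_gv = 8.5, A_nv = 5.547, A_nt = 0.7344 in²; R_n = min(0.6F_uA_nv, 0.6F_yA_gv) + U_bs·F_u·A_nt = 264.1 kips → 198 kips.
Block shear governs: 198 kips.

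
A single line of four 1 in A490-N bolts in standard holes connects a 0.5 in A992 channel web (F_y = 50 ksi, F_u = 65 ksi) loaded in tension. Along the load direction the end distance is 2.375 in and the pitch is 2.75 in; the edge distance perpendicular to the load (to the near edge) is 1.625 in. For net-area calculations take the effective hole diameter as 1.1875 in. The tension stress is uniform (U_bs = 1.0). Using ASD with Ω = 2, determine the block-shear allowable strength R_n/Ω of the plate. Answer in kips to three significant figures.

79.8 kips

Shear plane L_v = 2.375 + 3·2.75 = 10.62 in; A_gv = 10.62 × 0.5 = 5.312 in².
A_nv = (10.62 − 3.5·1.1875) × 0.5 = 3.234 in².
A_nt = (1.625 − 0.5·1.1875) × 0.5 = 0.5156 in².
0.6 F_u A_nv = 126.1 kips; 0.6 F_y A_gv = 159.4 kips → shear rupture governs the shear term.
R_n = 126.1 + 1.0 × 65 × 0.5156 = 159.7 kips.
Allowable strength R_n/Ω = 159.7 / 2 = 79.8 kips.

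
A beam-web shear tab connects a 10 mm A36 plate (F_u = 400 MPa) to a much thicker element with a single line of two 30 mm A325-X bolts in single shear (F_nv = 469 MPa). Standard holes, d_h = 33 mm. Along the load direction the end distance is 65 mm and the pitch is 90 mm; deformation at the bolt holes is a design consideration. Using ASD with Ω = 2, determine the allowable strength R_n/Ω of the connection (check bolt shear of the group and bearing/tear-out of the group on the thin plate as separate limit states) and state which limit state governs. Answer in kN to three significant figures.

Bolt shear: A_b = π·30²/4 = 706.9 mm²; R_n = 469 × 706.9 × 2 × 1 / 1000 = 663 kN → 663 / 2 = 332 kN.
Bearing (1.2 l_c t F_u ≤ 2.4 d t F_u): upper limit = 2.4·30·10·400 / 1000 = 288 kN.
  Edge l_c = 65 − 33/2 = 48.5 → r_n = 232.8 kN; interior l_c = 90 − 33 = 57 → r_n = 273.6 kN.
  R_n,bearing = 1·232.8 + 1·273.6 = 506.4 kN → 506.4 / 2 = 253 kN.
Bearing governs: 253 kN.

253 kN (bearing governs)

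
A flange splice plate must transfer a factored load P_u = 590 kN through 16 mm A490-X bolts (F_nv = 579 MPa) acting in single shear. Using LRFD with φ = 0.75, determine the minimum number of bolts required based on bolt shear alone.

7 bolts

A_b = π·16²/4 = 201.1 mm².
Per-bolt design strength φR_n = 0.75 × 579 × 201.1 × 1 / 1000 = 87.31 kN.
n ≥ 590 / 87.31 = 6.757 → use 7 bolts.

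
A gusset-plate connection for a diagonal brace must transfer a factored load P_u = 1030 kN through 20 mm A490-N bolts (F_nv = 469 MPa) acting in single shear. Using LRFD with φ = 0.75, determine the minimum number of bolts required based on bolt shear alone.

A_b = π·20²/4 = 314.2 mm².
Per-bolt design strength φR_n = 0.75 × 469 × 314.2 × 1 / 1000 = 110.5 kN.
n ≥ 1030 / 110.5 = 9.321 → use 10 bolts.

10 bolts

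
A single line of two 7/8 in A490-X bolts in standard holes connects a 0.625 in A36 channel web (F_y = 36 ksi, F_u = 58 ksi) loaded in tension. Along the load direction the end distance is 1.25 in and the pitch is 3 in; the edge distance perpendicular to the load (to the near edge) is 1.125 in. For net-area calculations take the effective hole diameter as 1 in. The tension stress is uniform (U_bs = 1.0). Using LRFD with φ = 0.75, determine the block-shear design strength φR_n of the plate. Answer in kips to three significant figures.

Shear plane L_v = 1.25 + 1·3 = 4.25 in; A_gv = 4.25 × 0.625 = 2.656 in².
A_nv = (4.25 − 1.5·1) × 0.625 = 1.719 in².
A_nt = (1.125 − 0.5·1) × 0.625 = 0.3906 in².
0.6 F_u A_nv = 59.81 kips; 0.6 F_y A_gv = 57.37 kips → shear yielding governs the shear term.
R_n = 57.37 + 1.0 × 58 × 0.3906 = 80.03 kips.
Design strength φR_n = 0.75 × 80.03 = 60 kips.

60 kips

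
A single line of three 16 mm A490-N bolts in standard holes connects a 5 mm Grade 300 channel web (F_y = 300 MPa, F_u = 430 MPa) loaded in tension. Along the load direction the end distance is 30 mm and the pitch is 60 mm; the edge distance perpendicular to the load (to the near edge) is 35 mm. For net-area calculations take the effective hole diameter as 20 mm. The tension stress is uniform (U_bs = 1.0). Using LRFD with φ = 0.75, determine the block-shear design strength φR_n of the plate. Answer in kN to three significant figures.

137 kN

Shear plane L_v = 30 + 2·60 = 150 mm; A_gv = 150 × 5 = 750 mm².
A_nv = (150 − 2.5·20) × 5 = 500 mm².
A_nt = (35 − 0.5·20) × 5 = 125 mm².
0.6 F_u A_nv = 129 kN; 0.6 F_y A_gv = 135 kN → shear rupture governs the shear term.
R_n = 129 + 1.0 × 430 × 125 / 1000 = 182.8 kN.
Design strength φR_n = 0.75 × 182.8 = 137 kN.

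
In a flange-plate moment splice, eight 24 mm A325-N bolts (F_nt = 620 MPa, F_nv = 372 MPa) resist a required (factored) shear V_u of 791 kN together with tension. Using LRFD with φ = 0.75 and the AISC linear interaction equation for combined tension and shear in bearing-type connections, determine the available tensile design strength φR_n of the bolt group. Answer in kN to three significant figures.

A_b = π·24²/4 = 452.4 mm²; f_rv = 791 × 1000 / (8 × 452.4) = 218.6 MPa.
F'_nt = 1.3 F_nt − (F_nt / φF_nv) f_rv = 1.3·620 − (620/(0.75·372))·218.6 = 320.3 MPa, capped at F_nt → F'_nt = 320.3 MPa.
R_n = F'_nt · A_b · n = 320.3 × 452.4 × 8 / 1000 = 1159 kN.
Design strength φR_n = 0.75 × 1159 = 869 kN.

869 kN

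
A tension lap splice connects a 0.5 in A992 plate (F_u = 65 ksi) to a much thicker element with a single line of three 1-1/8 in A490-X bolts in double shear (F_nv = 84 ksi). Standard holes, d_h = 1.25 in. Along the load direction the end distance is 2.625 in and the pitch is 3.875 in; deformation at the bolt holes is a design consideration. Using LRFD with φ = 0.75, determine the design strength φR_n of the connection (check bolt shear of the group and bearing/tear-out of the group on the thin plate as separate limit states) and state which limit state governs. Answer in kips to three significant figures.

Bolt shear: A_b = π·1.125²/4 = 0.994 in²; R_n = 84 × 0.994 × 3 × 2 = 501 kips → 0.75 × 501 = 376 kips.
Bearing (1.2 l_c t F_u ≤ 2.4 d t F_u): upper limit = 2.4·1.125·0.5·65 = 87.75 kips.
  Edge l_c = 2.625 − 1.25/2 = 2 → r_n = 78 kips; interior l_c = 3.875 − 1.25 = 2.625 → r_n = 87.75 kips.
  R_n,bearing = 1·78 + 2·87.75 = 253.5 kips → 0.75 × 253.5 = 190 kips.
Bearing governs: 190 kips.

190 kips (bearing governs)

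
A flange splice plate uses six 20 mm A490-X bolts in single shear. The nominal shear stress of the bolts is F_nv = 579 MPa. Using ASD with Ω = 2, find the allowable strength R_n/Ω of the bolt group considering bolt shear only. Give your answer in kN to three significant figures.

546 kN

A_b = π × 20² / 4 = 314.2 mm².
R_n = F_nv · A_b · n · n_s = 579 × 314.2 × 6 × 1 / 1000 = 1091 kN.
Allowable strength R_n/Ω = 1091 / 2 = 546 kN.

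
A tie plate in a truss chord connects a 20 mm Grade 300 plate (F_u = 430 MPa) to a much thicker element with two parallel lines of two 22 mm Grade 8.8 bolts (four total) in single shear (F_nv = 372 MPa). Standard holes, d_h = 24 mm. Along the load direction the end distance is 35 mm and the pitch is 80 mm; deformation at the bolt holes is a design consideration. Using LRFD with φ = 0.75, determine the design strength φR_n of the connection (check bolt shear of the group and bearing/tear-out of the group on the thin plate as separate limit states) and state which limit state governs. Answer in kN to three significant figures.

Bolt shear: A_b = π·22²/4 = 380.1 mm²; R_n = 372 × 380.1 × 4 × 1 / 1000 = 565.6 kN → 0.75 × 565.6 = 424 kN.
Bearing (1.2 l_c t F_u ≤ 2.4 d t F_u): upper limit = 2.4·22·20·430 / 1000 = 454.1 kN.
  Edge l_c = 35 − 24/2 = 23 → r_n = 237.4 kN; interior l_c = 80 − 24 = 56 → r_n = 454.1 kN.
  R_n,bearing = 2·237.4 + 2·454.1 = 1383 kN → 0.75 × 1383 = 1040 kN.
Bolt shear governs: 424 kN.

424 kN (bolt shear governs)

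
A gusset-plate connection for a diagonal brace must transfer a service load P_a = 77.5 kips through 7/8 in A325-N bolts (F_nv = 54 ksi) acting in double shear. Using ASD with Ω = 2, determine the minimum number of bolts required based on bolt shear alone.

A_b = π·0.875²/4 = 0.6013 in².
Per-bolt allowable strength R_n/Ω = 54 × 0.6013 × 2 / 2 = 32.47 kips.
n ≥ 77.5 / 32.47 = 2.387 → use 3 bolts.

3 bolts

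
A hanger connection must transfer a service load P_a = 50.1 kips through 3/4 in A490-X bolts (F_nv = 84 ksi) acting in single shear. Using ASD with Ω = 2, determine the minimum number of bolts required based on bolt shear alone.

3 bolts

A_b = π·0.75²/4 = 0.4418 in².
Per-bolt allowable strength R_n/Ω = 84 × 0.4418 × 1 / 2 = 18.56 kips.
n ≥ 50.1 / 18.56 = 2.7 → use 3 bolts.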